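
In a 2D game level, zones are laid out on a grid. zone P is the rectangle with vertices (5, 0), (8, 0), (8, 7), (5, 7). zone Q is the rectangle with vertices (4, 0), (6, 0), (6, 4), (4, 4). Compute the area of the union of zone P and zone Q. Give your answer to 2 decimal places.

25.00

By inclusion–exclusion:
Individual areas: |zone P| = 21, |zone Q| = 8.
|zone P∩zone Q|: x∈[5,6], y∈[0,4] → 1·4 = 4.
|zone P ∪ zone Q| = 29 − 4 = 25.00.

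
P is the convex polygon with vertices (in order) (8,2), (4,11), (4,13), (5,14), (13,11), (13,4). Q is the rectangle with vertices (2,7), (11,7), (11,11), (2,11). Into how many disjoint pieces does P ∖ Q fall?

1

P ∖ Q is a single connected region.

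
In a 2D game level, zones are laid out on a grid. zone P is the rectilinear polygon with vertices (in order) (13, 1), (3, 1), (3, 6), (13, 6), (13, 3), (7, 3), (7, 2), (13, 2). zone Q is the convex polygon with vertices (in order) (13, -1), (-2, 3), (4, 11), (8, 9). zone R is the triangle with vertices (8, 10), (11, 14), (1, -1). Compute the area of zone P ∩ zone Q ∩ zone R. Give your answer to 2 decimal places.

0.60

The intersection is the polygon with vertices (3,2.143), (5.455,6), (5.667,6), (3,2).
By the shoelace formula its area is 0.60.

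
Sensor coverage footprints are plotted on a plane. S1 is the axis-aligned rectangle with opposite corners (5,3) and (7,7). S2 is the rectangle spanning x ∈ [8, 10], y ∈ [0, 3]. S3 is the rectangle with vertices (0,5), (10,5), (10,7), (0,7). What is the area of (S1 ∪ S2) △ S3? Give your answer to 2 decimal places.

26.00

|S1 ∪ S2| = 14.
|(S1 ∪ S2) ∩ S3| = 4.
|(S1 ∪ S2) △ S3| = 14 + 20 − 8 = 26.00.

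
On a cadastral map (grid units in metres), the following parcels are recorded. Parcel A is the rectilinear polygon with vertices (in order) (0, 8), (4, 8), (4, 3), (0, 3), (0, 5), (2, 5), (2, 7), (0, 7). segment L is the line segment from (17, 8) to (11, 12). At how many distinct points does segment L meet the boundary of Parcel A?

0

The segment lies entirely outside Parcel A and never meets its boundary.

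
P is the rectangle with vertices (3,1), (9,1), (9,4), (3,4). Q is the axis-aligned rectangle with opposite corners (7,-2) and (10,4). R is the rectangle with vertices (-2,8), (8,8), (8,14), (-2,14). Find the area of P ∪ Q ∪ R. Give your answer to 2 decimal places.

90.00

By inclusion–exclusion:
Individual areas: |P| = 18, |Q| = 18, |R| = 60.
|P∩Q|: x∈[7,9], y∈[1,4] → 2·3 = 6.
|P∩R| = 0 (no overlap).
|Q∩R| = 0 (no overlap).
|P∩Q∩R| = 0.
|P ∪ Q ∪ R| = 96 − 6 + 0 = 90.00.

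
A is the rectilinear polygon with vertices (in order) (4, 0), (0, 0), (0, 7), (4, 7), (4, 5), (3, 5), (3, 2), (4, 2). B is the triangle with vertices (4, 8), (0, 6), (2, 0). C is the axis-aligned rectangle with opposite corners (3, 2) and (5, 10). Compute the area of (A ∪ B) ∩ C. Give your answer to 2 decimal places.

|A ∪ B| = 26.
|(A ∪ B) ∩ C| = 2.75.

2.75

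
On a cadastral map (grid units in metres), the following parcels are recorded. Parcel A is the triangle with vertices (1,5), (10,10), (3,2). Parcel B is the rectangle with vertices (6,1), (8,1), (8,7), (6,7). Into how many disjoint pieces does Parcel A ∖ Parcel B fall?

1

Parcel A ∖ Parcel B is a single connected region.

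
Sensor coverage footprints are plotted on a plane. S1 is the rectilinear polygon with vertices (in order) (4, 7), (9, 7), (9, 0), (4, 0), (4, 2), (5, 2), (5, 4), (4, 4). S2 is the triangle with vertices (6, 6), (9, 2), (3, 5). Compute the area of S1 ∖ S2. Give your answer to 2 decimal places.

|S1| = 33, |S1∩S2| = 7.0833.
|S1 ∖ S2| = |S1| − |S1∩S2| = 33 − 7.0833 = 25.92.

25.92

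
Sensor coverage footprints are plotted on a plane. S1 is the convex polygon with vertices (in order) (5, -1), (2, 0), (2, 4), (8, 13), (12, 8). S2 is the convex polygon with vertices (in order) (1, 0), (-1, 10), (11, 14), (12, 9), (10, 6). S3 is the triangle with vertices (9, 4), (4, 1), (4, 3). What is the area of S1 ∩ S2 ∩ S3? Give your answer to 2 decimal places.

1.07

The intersection is the polygon with vertices (4,2), (4,3), (6.143,3.429).
By the shoelace formula its area is 1.07.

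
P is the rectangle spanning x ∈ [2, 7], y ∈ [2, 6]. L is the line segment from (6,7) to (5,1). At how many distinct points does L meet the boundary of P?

2

The segment meets the boundary at (5.833,6), (5.167,2).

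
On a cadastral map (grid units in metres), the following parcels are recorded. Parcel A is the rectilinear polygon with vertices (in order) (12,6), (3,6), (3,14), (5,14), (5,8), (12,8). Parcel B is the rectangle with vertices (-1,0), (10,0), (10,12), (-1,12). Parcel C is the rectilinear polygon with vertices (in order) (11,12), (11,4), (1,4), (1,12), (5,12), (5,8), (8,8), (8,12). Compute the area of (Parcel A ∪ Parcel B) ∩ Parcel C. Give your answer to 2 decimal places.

62.00

|Parcel A ∪ Parcel B| = 140.
|(Parcel A ∪ Parcel B) ∩ Parcel C| = 62.00.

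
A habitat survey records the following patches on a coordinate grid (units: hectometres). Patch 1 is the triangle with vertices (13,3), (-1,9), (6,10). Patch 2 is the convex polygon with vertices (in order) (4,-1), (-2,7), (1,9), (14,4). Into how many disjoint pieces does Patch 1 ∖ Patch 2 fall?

2

Patch 1 ∖ Patch 2 splits into 2 disjoint pieces (area 0.0513, area 15.7717).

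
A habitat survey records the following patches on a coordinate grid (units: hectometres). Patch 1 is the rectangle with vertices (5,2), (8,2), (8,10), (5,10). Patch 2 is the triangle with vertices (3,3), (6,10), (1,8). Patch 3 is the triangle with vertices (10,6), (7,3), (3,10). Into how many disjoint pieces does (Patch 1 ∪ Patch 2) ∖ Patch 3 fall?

(Patch 1 ∪ Patch 2) ∖ Patch 3 splits into 3 disjoint pieces (area 6.284, area 7, area 11.4651).

3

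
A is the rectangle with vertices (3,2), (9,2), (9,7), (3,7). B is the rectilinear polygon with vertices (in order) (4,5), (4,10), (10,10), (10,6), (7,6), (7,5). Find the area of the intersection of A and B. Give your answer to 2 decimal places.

The intersection is the polygon with vertices (9,7), (9,6), (7,6), (7,5), (4,5), (4,7).
By the shoelace formula its area is 8.00.

8.00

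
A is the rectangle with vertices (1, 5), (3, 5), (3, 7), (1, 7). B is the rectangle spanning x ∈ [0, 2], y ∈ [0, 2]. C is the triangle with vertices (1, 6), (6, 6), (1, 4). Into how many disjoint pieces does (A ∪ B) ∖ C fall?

(A ∪ B) ∖ C splits into 2 disjoint pieces (area 2, area 4).

2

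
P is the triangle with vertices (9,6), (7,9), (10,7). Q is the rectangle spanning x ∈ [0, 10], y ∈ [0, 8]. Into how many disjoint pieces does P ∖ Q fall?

P ∖ Q is a single connected region.

1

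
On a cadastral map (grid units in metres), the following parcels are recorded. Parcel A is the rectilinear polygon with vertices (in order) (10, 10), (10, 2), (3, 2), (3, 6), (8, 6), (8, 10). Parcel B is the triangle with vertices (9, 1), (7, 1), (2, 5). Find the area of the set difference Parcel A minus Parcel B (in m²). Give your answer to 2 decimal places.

|Parcel A| = 36, |Parcel A∩Parcel B| = 2.1357.
|Parcel A ∖ Parcel B| = |Parcel A| − |Parcel A∩Parcel B| = 36 − 2.1357 = 33.86.

33.86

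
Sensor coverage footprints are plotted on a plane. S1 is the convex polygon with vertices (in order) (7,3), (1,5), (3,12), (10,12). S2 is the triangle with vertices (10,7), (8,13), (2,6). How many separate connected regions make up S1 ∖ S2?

S1 ∖ S2 splits into 2 disjoint pieces (area 30.2764, area 2.0833).

2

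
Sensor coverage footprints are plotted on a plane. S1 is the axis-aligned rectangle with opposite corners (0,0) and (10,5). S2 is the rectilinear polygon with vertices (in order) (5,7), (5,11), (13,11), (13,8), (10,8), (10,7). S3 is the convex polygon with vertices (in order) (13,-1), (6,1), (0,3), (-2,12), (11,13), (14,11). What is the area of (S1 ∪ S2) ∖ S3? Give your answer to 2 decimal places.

|S1 ∪ S2| = 79.
|(S1 ∪ S2) ∩ S3| = 65.25.
|(S1 ∪ S2) ∖ S3| = 79 − 65.25 = 13.75.

13.75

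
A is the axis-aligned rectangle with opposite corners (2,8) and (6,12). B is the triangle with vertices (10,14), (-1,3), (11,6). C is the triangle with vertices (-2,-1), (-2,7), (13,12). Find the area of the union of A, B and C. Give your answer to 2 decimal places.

92.94

By inclusion–exclusion:
Individual areas: |A| = 16, |B| = 49.5, |C| = 60.
|A∩B| = 2.
|A∩C| = 4.
|B∩C| = 28.4762.
|A∩B∩C| = 1.9167.
|A ∪ B ∪ C| = 125.5 − 34.4762 + 1.9167 = 92.94.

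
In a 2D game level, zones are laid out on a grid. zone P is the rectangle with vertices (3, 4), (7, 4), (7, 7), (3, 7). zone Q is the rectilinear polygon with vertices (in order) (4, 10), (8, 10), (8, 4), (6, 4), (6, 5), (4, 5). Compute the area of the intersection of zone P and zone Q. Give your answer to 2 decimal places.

7.00

The intersection is the polygon with vertices (7,7), (7,4), (6,4), (6,5), (4,5), (4,7).
By the shoelace formula its area is 7.00.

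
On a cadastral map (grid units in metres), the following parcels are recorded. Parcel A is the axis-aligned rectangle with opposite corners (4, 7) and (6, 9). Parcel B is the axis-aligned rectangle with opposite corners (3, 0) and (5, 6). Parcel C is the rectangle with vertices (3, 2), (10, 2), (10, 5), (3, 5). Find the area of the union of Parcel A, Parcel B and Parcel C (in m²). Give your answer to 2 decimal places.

By inclusion–exclusion:
Individual areas: |Parcel A| = 4, |Parcel B| = 12, |Parcel C| = 21.
|Parcel A∩Parcel B| = 0 (no overlap).
|Parcel A∩Parcel C| = 0 (no overlap).
|Parcel B∩Parcel C|: x∈[3,5], y∈[2,5] → 2·3 = 6.
|Parcel A∩Parcel B∩Parcel C| = 0.
|Parcel A ∪ Parcel B ∪ Parcel C| = 37 − 6 + 0 = 31.00.

31.00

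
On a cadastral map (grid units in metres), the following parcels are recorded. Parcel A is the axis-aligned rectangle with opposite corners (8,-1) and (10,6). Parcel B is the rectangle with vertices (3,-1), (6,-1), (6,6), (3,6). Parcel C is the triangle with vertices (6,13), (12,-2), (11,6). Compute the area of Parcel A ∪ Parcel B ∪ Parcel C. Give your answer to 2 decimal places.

49.70

By inclusion–exclusion:
Individual areas: |Parcel A| = 14, |Parcel B| = 21, |Parcel C| = 16.5.
|Parcel A∩Parcel B| = 0 (no overlap).
|Parcel A∩Parcel C| = 1.8.
|Parcel B∩Parcel C| = 0.
|Parcel A∩Parcel B∩Parcel C| = 0.
|Parcel A ∪ Parcel B ∪ Parcel C| = 51.5 − 1.8 + 0 = 49.70.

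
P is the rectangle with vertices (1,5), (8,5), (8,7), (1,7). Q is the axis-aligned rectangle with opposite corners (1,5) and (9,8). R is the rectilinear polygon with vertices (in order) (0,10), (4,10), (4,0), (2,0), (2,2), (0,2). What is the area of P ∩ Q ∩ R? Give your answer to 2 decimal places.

6.00

The intersection is the polygon with vertices (1,5), (1,7), (4,7), (4,5).
By the shoelace formula its area is 6.00.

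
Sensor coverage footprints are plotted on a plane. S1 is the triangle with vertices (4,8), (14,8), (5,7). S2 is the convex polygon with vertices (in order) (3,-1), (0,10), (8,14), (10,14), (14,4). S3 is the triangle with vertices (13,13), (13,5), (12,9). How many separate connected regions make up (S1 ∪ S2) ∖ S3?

(S1 ∪ S2) ∖ S3 splits into 2 disjoint pieces (area 0.0556, area 129.25).

2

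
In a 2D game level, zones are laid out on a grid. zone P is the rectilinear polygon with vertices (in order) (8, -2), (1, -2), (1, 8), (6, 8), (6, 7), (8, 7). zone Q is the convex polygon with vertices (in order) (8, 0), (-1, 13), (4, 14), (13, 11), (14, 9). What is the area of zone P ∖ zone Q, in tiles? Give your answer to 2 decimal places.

47.85

|zone P| = 68, |zone P∩zone Q| = 20.1538.
|zone P ∖ zone Q| = |zone P| − |zone P∩zone Q| = 68 − 20.1538 = 47.85.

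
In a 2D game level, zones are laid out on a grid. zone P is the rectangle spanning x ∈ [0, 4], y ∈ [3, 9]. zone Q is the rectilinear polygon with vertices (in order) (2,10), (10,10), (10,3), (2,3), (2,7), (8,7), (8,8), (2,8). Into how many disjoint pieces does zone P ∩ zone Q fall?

2

zone P ∩ zone Q splits into 2 disjoint pieces (area 8, area 2).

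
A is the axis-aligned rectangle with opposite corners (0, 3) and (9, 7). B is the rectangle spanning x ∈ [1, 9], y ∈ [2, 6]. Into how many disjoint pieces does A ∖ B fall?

A ∖ B is a single connected region.

1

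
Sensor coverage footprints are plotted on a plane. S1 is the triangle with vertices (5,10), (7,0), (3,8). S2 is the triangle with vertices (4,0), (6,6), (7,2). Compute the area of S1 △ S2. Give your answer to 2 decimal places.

|S1| = 12, |S2| = 7, |S1∩S2| = 2.6404.
|S1 △ S2| = |S1| + |S2| − 2·|S1∩S2| = 12 + 7 − 5.2809 = 13.72.

13.72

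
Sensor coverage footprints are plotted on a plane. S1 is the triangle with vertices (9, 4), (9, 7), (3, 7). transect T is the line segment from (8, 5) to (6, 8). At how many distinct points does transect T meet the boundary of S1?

The segment meets the boundary at (6.667,7).

1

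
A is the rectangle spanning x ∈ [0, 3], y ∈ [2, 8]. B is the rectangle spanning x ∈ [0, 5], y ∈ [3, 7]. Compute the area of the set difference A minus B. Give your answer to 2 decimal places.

|A∩B|: x∈[0,3], y∈[3,7] → 3·4 = 12.
|A| = 18.
|A ∖ B| = |A| − |A∩B| = 18 − 12 = 6.00.

6.00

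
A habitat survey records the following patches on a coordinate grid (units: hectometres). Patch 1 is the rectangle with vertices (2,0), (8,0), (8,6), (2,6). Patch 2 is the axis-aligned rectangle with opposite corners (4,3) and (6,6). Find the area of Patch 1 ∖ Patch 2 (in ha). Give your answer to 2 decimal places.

|Patch 1∩Patch 2|: x∈[4,6], y∈[3,6] → 2·3 = 6.
|Patch 1| = 36.
|Patch 1 ∖ Patch 2| = |Patch 1| − |Patch 1∩Patch 2| = 36 − 6 = 30.00.

30.00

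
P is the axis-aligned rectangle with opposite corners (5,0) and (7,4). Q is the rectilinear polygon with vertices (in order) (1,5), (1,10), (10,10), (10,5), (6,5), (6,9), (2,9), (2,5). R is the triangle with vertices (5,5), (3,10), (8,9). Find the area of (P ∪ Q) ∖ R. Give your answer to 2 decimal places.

32.03

|P ∪ Q| = 37.
|(P ∪ Q) ∩ R| = 4.9667.
|(P ∪ Q) ∖ R| = 37 − 4.9667 = 32.03.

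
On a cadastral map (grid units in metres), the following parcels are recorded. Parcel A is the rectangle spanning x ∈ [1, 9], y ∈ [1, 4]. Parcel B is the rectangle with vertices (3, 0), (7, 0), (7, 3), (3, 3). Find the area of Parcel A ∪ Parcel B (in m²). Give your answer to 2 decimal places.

By inclusion–exclusion:
Individual areas: |Parcel A| = 24, |Parcel B| = 12.
|Parcel A∩Parcel B|: x∈[3,7], y∈[1,3] → 4·2 = 8.
|Parcel A ∪ Parcel B| = 36 − 8 = 28.00.

28.00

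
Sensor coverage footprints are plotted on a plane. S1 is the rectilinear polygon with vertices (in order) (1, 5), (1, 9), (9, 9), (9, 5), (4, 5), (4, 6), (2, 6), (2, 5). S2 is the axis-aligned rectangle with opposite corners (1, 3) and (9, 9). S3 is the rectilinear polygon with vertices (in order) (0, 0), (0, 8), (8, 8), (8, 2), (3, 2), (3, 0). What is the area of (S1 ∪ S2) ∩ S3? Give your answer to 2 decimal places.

35.00

The region (S1 ∪ S2) ∩ S3 is the polygon with vertices (1,3), (1,5), (1,8), (8,8), (8,3).
By the shoelace formula its area is 35.00.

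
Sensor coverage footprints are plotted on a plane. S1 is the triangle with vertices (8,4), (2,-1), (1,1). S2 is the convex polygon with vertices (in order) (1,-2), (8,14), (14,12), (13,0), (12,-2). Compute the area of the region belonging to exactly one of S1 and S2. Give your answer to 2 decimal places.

131.25

|S1| = 8.5, |S2| = 137, |S1∩S2| = 7.1269.
|S1 △ S2| = |S1| + |S2| − 2·|S1∩S2| = 8.5 + 137 − 14.2538 = 131.25.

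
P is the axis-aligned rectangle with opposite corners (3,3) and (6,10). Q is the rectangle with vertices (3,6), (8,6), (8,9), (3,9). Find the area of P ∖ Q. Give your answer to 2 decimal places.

12.00

|P∩Q|: x∈[3,6], y∈[6,9] → 3·3 = 9.
|P| = 21.
|P ∖ Q| = |P| − |P∩Q| = 21 − 9 = 12.00.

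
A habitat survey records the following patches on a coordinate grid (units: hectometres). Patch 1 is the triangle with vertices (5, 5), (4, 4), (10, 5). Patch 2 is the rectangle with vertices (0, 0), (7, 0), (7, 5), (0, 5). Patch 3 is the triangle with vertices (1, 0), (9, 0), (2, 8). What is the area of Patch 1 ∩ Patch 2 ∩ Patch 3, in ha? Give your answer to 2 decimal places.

The intersection is the polygon with vertices (4.8,4.8), (5.309,4.218), (4,4).
By the shoelace formula its area is 0.44.

0.44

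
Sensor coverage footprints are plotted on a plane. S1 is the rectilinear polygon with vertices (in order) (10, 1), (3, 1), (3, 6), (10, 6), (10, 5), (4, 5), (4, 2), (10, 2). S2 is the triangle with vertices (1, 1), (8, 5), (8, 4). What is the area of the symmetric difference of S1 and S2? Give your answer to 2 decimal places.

19.79

|S1| = 17, |S2| = 3.5, |S1∩S2| = 0.3571.
|S1 △ S2| = |S1| + |S2| − 2·|S1∩S2| = 17 + 3.5 − 0.7143 = 19.79.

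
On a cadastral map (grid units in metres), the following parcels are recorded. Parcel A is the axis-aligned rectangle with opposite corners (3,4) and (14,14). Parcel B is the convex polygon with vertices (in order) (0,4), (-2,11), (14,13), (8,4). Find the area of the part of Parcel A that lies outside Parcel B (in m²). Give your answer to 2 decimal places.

|Parcel A| = 110, |Parcel A∩Parcel B| = 64.4375.
|Parcel A ∖ Parcel B| = |Parcel A| − |Parcel A∩Parcel B| = 110 − 64.4375 = 45.56.

45.56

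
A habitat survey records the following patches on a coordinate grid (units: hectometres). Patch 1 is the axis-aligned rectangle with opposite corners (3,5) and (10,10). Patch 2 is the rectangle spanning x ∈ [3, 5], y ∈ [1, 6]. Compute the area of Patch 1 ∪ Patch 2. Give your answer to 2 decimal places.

By inclusion–exclusion:
Individual areas: |Patch 1| = 35, |Patch 2| = 10.
|Patch 1∩Patch 2|: x∈[3,5], y∈[5,6] → 2·1 = 2.
|Patch 1 ∪ Patch 2| = 45 − 2 = 43.00.

43.00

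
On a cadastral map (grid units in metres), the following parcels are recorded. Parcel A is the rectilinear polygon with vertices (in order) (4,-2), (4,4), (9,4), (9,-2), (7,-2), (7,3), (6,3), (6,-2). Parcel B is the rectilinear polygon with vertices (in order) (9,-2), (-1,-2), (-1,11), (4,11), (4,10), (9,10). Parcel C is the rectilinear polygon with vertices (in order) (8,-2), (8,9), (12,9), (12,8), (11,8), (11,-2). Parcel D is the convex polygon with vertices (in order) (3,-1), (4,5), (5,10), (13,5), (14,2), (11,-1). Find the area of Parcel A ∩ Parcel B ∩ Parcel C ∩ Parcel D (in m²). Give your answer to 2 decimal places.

5.00

The intersection is the polygon with vertices (9,-1), (8,-1), (8,4), (9,4).
By the shoelace formula its area is 5.00.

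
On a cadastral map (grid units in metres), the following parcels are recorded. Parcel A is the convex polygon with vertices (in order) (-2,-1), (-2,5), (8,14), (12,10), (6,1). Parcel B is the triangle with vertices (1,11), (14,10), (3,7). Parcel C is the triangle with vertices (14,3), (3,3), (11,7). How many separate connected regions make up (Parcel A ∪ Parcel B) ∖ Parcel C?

1

(Parcel A ∪ Parcel B) ∖ Parcel C is a single connected region.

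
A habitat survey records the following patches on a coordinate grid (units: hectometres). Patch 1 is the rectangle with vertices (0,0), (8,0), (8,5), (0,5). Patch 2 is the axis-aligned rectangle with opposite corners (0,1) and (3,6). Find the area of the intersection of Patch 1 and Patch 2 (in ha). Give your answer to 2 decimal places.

12.00

|Patch 1∩Patch 2|: x∈[0,3], y∈[1,5] → 3·4 = 12.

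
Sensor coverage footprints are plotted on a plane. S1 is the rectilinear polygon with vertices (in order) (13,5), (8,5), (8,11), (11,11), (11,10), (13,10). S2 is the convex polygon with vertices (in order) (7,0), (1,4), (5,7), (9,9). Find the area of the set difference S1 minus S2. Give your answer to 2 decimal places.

26.03

|S1| = 28, |S1∩S2| = 1.9722.
|S1 ∖ S2| = |S1| − |S1∩S2| = 28 − 1.9722 = 26.03.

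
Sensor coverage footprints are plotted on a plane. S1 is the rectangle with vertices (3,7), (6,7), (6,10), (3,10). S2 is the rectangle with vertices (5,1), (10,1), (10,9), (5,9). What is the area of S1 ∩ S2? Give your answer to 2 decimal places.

2.00

|S1∩S2|: x∈[5,6], y∈[7,9] → 1·2 = 2.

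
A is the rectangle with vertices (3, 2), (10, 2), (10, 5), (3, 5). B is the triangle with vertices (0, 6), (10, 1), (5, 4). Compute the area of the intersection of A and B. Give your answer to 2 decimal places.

The intersection is the polygon with vertices (3,4.8), (5,4), (8.333,2), (8,2), (3,4.5).
By the shoelace formula its area is 1.88.

1.88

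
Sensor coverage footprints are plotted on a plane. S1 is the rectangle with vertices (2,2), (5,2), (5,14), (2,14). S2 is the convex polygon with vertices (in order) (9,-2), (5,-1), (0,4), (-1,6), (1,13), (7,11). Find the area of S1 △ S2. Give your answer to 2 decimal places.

|S1| = 36, |S2| = 93.5, |S1∩S2| = 30.5.
|S1 △ S2| = |S1| + |S2| − 2·|S1∩S2| = 36 + 93.5 − 61 = 68.50.

68.50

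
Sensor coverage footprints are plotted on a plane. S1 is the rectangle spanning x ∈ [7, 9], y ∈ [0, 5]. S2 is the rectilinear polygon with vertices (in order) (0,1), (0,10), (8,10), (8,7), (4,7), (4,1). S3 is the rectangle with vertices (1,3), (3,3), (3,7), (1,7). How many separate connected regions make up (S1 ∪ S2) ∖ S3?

(S1 ∪ S2) ∖ S3 splits into 2 disjoint pieces (area 10, area 40).

2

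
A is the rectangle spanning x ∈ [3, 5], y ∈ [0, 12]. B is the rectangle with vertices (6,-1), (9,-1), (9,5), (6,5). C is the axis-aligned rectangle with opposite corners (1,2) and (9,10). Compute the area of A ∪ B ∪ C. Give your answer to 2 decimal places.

By inclusion–exclusion:
Individual areas: |A| = 24, |B| = 18, |C| = 64.
|A∩B| = 0 (no overlap).
|A∩C|: x∈[3,5], y∈[2,10] → 2·8 = 16.
|B∩C|: x∈[6,9], y∈[2,5] → 3·3 = 9.
|A∩B∩C| = 0.
|A ∪ B ∪ C| = 106 − 25 + 0 = 81.00.

81.00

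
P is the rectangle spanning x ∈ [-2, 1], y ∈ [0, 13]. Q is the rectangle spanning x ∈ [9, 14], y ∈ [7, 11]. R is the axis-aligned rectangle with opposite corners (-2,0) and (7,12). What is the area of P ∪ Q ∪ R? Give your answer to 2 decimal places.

131.00

By inclusion–exclusion:
Individual areas: |P| = 39, |Q| = 20, |R| = 108.
|P∩Q| = 0 (no overlap).
|P∩R|: x∈[-2,1], y∈[0,12] → 3·12 = 36.
|Q∩R| = 0 (no overlap).
|P∩Q∩R| = 0.
|P ∪ Q ∪ R| = 167 − 36 + 0 = 131.00.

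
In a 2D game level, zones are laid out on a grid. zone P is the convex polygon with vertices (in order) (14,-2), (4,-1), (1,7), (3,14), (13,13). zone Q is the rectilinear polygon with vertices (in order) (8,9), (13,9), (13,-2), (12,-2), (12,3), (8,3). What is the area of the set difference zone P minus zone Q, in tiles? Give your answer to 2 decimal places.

|zone P| = 167.5, |zone P∩zone Q| = 34.85.
|zone P ∖ zone Q| = |zone P| − |zone P∩zone Q| = 167.5 − 34.85 = 132.65.

132.65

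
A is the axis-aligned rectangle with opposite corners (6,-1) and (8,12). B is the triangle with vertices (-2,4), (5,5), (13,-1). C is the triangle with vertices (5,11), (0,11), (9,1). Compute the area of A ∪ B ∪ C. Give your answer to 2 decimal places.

64.91

By inclusion–exclusion:
Individual areas: |A| = 26, |B| = 25, |C| = 25.
|A∩B| = 5.
|A∩C| = 5.5556.
|B∩C| = 1.0989.
|A∩B∩C| = 0.5652.
|A ∪ B ∪ C| = 76 − 11.6545 + 0.5652 = 64.91.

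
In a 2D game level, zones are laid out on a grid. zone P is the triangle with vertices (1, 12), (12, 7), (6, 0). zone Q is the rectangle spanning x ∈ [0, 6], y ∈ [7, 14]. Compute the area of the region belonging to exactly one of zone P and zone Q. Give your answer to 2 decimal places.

|zone P| = 53.5, |zone Q| = 42, |zone P∩zone Q| = 14.1098.
|zone P △ zone Q| = |zone P| + |zone Q| − 2·|zone P∩zone Q| = 53.5 + 42 − 28.2197 = 67.28.

67.28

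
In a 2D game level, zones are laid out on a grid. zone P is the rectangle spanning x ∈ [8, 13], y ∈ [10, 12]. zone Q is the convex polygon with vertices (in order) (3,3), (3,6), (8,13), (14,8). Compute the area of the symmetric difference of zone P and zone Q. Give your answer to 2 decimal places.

50.40

|zone P| = 10, |zone Q| = 50, |zone P∩zone Q| = 4.8.
|zone P △ zone Q| = |zone P| + |zone Q| − 2·|zone P∩zone Q| = 10 + 50 − 9.6 = 50.40.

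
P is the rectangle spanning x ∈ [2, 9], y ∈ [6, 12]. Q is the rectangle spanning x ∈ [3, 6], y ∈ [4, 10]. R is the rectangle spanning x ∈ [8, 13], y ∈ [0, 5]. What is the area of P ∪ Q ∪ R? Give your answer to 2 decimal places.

73.00

By inclusion–exclusion:
Individual areas: |P| = 42, |Q| = 18, |R| = 25.
|P∩Q|: x∈[3,6], y∈[6,10] → 3·4 = 12.
|P∩R| = 0 (no overlap).
|Q∩R| = 0 (no overlap).
|P∩Q∩R| = 0.
|P ∪ Q ∪ R| = 85 − 12 + 0 = 73.00.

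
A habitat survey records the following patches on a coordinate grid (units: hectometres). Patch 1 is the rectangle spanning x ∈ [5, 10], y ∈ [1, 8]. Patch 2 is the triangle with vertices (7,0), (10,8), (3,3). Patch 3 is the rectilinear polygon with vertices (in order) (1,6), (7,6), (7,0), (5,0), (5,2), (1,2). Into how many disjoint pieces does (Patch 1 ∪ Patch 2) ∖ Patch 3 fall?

(Patch 1 ∪ Patch 2) ∖ Patch 3 splits into 2 disjoint pieces (area 25.1875, area 0.1667).

2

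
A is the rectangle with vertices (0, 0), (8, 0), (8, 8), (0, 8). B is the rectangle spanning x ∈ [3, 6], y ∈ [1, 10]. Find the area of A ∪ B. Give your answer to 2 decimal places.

70.00

By inclusion–exclusion:
Individual areas: |A| = 64, |B| = 27.
|A∩B|: x∈[3,6], y∈[1,8] → 3·7 = 21.
|A ∪ B| = 91 − 21 = 70.00.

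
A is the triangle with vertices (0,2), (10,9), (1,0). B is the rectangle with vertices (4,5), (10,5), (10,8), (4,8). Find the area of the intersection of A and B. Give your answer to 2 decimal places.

The intersection is the polygon with vertices (8.571,8), (9,8), (6,5), (4.286,5).
By the shoelace formula its area is 3.21.

3.21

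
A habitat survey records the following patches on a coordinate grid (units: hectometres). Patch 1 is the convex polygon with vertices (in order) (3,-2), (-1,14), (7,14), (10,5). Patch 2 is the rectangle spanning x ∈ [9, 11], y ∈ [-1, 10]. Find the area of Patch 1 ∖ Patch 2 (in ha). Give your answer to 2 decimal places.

104.00

|Patch 1| = 106, |Patch 1∩Patch 2| = 2.
|Patch 1 ∖ Patch 2| = |Patch 1| − |Patch 1∩Patch 2| = 106 − 2 = 104.00.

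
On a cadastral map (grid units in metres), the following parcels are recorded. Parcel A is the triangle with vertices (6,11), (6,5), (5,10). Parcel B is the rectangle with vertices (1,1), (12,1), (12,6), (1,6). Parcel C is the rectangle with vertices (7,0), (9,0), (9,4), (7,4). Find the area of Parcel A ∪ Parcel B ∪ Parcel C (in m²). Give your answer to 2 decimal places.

By inclusion–exclusion:
Individual areas: |Parcel A| = 3, |Parcel B| = 55, |Parcel C| = 8.
|Parcel A∩Parcel B| = 0.1.
|Parcel A∩Parcel C| = 0.
|Parcel B∩Parcel C|: x∈[7,9], y∈[1,4] → 2·3 = 6.
|Parcel A∩Parcel B∩Parcel C| = 0.
|Parcel A ∪ Parcel B ∪ Parcel C| = 66 − 6.1 + 0 = 59.90.

59.90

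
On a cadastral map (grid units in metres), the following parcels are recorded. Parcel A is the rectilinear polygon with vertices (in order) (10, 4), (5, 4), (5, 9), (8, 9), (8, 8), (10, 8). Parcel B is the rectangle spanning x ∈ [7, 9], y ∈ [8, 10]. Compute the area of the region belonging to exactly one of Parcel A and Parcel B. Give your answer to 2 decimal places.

25.00

|Parcel A| = 23, |Parcel B| = 4, |Parcel A∩Parcel B| = 1.
|Parcel A △ Parcel B| = |Parcel A| + |Parcel B| − 2·|Parcel A∩Parcel B| = 23 + 4 − 2 = 25.00.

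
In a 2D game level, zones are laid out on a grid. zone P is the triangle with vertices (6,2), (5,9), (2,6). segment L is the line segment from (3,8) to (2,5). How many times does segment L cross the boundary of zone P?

2

The segment meets the boundary at (2.5,6.5), (2.25,5.75).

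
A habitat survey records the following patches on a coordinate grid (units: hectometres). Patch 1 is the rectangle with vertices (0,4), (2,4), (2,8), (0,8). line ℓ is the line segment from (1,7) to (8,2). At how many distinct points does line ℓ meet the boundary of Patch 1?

The segment meets the boundary at (2,6.286).

1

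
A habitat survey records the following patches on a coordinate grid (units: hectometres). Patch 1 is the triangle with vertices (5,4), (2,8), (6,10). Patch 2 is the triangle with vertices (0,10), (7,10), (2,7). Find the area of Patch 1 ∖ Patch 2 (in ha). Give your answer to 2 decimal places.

8.09

|Patch 1| = 11, |Patch 1∩Patch 2| = 2.908.
|Patch 1 ∖ Patch 2| = |Patch 1| − |Patch 1∩Patch 2| = 11 − 2.908 = 8.09.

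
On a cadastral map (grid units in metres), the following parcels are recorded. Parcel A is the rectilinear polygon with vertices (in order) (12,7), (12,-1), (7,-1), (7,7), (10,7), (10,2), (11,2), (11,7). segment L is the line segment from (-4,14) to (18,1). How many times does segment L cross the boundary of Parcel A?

The segment meets the boundary at (12,4.545), (10,5.727), (11,5.136), (7.846,7).

4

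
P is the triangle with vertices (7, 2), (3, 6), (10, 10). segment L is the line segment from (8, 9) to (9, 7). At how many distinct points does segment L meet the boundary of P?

2

The segment meets the boundary at (8.929,7.143), (8.056,8.889).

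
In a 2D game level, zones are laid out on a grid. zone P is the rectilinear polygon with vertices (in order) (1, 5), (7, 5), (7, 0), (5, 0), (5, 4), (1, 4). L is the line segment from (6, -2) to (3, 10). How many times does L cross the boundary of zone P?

4

The segment meets the boundary at (4.25,5), (4.5,4), (5.5,0), (5,2).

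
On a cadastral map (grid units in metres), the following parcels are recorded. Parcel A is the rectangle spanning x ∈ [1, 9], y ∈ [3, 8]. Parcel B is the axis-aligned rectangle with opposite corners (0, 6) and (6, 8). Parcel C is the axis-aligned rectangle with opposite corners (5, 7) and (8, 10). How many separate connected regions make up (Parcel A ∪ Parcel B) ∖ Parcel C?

(Parcel A ∪ Parcel B) ∖ Parcel C is a single connected region.

1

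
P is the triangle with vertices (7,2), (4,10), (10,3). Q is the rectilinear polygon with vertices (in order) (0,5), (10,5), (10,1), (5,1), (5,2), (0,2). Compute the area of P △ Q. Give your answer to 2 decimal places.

|P| = 13.5, |Q| = 35, |P∩Q| = 7.4732.
|P △ Q| = |P| + |Q| − 2·|P∩Q| = 13.5 + 35 − 14.9464 = 33.55.

33.55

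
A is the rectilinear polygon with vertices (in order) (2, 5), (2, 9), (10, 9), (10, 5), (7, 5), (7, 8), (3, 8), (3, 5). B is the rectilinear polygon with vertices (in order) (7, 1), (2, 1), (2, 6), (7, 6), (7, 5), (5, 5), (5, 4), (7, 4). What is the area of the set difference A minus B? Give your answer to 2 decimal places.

|A| = 20, |A∩B| = 1.
|A ∖ B| = |A| − |A∩B| = 20 − 1 = 19.00.

19.00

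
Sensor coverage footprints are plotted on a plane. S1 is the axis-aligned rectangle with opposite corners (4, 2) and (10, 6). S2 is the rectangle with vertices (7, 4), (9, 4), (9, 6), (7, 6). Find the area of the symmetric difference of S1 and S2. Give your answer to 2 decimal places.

20.00

|S1∩S2|: x∈[7,9], y∈[4,6] → 2·2 = 4.
|S1 △ S2| = |S1| + |S2| − 2·|S1∩S2| = 24 + 4 − 8 = 20.00.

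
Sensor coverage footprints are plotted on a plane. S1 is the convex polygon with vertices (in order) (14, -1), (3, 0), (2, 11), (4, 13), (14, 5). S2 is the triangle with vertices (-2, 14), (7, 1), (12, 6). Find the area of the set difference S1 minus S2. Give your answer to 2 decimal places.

|S1| = 114, |S1∩S2| = 47.4498.
|S1 ∖ S2| = |S1| − |S1∩S2| = 114 − 47.4498 = 66.55.

66.55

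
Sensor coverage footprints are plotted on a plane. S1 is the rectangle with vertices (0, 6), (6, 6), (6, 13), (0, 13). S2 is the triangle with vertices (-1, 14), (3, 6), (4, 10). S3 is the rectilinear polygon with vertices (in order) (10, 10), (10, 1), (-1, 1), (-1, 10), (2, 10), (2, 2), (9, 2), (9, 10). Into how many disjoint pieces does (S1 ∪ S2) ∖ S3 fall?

(S1 ∪ S2) ∖ S3 is a single connected region.

1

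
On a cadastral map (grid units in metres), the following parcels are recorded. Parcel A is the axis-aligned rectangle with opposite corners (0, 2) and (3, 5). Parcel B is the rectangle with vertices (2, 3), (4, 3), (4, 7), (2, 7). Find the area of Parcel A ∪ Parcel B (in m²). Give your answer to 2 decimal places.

15.00

By inclusion–exclusion:
Individual areas: |Parcel A| = 9, |Parcel B| = 8.
|Parcel A∩Parcel B|: x∈[2,3], y∈[3,5] → 1·2 = 2.
|Parcel A ∪ Parcel B| = 17 − 2 = 15.00.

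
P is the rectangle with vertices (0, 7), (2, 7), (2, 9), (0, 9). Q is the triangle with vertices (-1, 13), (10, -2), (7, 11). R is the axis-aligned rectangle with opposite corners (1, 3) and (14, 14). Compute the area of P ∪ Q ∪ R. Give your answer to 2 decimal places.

153.51

By inclusion–exclusion:
Individual areas: |P| = 4, |Q| = 49, |R| = 143.
|P∩Q| = 0.003.
|P∩R|: x∈[1,2], y∈[7,9] → 1·2 = 2.
|Q∩R| = 40.4907.
|P∩Q∩R| = 0.003.
|P ∪ Q ∪ R| = 196 − 42.4937 + 0.003 = 153.51.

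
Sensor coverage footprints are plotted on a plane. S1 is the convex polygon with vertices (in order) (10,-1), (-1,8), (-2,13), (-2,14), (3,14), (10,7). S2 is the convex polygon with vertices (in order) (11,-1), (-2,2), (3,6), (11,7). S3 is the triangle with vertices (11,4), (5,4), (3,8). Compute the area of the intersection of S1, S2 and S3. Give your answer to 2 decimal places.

9.49

The intersection is the polygon with vertices (6.2,6.4), (10,4.5), (10,4), (5,4), (3.941,6.118).
By the shoelace formula its area is 9.49.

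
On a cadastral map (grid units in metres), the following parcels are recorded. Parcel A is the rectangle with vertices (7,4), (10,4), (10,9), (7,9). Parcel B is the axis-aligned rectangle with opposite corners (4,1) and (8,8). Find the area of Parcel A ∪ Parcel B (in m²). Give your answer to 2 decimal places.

39.00

By inclusion–exclusion:
Individual areas: |Parcel A| = 15, |Parcel B| = 28.
|Parcel A∩Parcel B|: x∈[7,8], y∈[4,8] → 1·4 = 4.
|Parcel A ∪ Parcel B| = 43 − 4 = 39.00.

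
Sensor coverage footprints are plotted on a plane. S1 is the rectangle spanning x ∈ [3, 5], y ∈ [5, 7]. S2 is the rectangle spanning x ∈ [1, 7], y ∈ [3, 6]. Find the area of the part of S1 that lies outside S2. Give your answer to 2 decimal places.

|S1∩S2|: x∈[3,5], y∈[5,6] → 2·1 = 2.
|S1| = 4.
|S1 ∖ S2| = |S1| − |S1∩S2| = 4 − 2 = 2.00.

2.00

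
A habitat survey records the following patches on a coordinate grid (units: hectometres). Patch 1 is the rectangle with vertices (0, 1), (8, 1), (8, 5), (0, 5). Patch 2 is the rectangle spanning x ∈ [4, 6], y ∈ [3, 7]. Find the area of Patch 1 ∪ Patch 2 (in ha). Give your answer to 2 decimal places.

36.00

By inclusion–exclusion:
Individual areas: |Patch 1| = 32, |Patch 2| = 8.
|Patch 1∩Patch 2|: x∈[4,6], y∈[3,5] → 2·2 = 4.
|Patch 1 ∪ Patch 2| = 40 − 4 = 36.00.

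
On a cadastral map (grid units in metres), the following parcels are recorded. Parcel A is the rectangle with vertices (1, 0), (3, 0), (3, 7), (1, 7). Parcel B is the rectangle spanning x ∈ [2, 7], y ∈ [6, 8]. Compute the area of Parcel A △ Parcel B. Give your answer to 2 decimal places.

|Parcel A∩Parcel B|: x∈[2,3], y∈[6,7] → 1·1 = 1.
|Parcel A △ Parcel B| = |Parcel A| + |Parcel B| − 2·|Parcel A∩Parcel B| = 14 + 10 − 2 = 22.00.

22.00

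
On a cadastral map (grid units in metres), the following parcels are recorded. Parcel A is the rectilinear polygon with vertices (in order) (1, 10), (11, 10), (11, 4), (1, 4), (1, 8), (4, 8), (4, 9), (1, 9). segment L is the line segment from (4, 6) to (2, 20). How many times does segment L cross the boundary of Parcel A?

3

The segment meets the boundary at (3.429,10), (3.571,9), (3.714,8).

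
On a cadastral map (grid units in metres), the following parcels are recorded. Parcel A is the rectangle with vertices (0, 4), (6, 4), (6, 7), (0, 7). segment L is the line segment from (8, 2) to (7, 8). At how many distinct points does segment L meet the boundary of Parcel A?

0

The segment lies entirely outside Parcel A and never meets its boundary.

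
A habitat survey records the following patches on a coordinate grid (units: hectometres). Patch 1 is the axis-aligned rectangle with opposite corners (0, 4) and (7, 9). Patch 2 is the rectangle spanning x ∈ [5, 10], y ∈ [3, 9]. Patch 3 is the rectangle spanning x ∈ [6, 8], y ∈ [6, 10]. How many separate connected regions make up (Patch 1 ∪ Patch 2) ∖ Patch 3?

(Patch 1 ∪ Patch 2) ∖ Patch 3 is a single connected region.

1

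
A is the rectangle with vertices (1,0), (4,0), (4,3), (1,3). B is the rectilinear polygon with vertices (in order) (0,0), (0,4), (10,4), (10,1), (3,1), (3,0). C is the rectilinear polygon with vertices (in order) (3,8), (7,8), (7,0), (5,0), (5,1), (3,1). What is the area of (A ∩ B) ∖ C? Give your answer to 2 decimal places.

|A ∩ B| = 8.
|(A ∩ B) ∩ C| = 2.
|(A ∩ B) ∖ C| = 8 − 2 = 6.00.

6.00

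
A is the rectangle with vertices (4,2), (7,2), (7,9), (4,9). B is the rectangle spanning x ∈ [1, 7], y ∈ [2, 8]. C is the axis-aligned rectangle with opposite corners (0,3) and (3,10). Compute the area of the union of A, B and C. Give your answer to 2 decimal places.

By inclusion–exclusion:
Individual areas: |A| = 21, |B| = 36, |C| = 21.
|A∩B|: x∈[4,7], y∈[2,8] → 3·6 = 18.
|A∩C| = 0 (no overlap).
|B∩C|: x∈[1,3], y∈[3,8] → 2·5 = 10.
|A∩B∩C| = 0.
|A ∪ B ∪ C| = 78 − 28 + 0 = 50.00.

50.00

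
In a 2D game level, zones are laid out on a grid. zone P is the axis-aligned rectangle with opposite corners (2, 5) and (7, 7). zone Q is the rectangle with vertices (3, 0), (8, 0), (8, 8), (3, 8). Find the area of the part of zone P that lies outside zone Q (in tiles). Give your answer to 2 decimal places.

2.00

|zone P∩zone Q|: x∈[3,7], y∈[5,7] → 4·2 = 8.
|zone P| = 10.
|zone P ∖ zone Q| = |zone P| − |zone P∩zone Q| = 10 − 8 = 2.00.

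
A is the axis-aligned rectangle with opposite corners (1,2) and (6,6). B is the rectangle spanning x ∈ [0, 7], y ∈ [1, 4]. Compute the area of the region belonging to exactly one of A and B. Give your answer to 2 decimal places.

|A∩B|: x∈[1,6], y∈[2,4] → 5·2 = 10.
|A △ B| = |A| + |B| − 2·|A∩B| = 20 + 21 − 20 = 21.00.

21.00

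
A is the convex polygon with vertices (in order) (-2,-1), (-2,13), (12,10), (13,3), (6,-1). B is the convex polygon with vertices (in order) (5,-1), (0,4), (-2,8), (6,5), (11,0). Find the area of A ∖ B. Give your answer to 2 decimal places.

|A| = 168.5, |A∩B| = 44.8369.
|A ∖ B| = |A| − |A∩B| = 168.5 − 44.8369 = 123.66.

123.66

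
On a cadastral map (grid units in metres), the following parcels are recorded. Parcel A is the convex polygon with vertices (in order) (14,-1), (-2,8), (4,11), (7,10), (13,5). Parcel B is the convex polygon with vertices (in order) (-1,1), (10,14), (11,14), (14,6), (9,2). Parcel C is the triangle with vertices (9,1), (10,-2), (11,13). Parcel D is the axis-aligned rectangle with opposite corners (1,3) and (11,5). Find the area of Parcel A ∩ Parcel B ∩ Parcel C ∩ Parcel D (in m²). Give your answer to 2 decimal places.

The intersection is the polygon with vertices (10.338,3.07), (10.25,3), (9.333,3), (9.667,5), (10.467,5).
By the shoelace formula its area is 1.80.

1.80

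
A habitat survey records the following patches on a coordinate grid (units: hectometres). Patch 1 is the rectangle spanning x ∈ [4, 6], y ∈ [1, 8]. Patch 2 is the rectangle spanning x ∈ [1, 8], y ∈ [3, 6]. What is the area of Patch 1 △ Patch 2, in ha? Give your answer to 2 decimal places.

|Patch 1∩Patch 2|: x∈[4,6], y∈[3,6] → 2·3 = 6.
|Patch 1 △ Patch 2| = |Patch 1| + |Patch 2| − 2·|Patch 1∩Patch 2| = 14 + 21 − 12 = 23.00.

23.00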